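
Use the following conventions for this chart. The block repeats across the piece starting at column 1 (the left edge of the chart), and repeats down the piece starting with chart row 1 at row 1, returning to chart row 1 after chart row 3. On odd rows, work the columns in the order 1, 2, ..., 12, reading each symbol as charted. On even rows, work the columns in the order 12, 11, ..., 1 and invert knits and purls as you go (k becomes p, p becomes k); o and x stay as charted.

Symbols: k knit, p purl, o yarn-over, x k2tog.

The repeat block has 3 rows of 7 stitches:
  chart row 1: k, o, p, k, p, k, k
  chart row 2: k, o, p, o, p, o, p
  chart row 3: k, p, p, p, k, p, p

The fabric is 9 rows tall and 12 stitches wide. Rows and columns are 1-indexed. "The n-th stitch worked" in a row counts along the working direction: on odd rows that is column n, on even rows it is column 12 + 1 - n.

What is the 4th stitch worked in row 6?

Stitch:
k

Derivation:
Row 6: (6-1) mod 3 = 2, so use chart row 3. Even row -> WS.
Chart row 3 tiled across columns 1-12: k p p p k p p k p p p k
WS: work from column 12 back to column 1 (reverse the tiled row), swapping k<->p (o and x unchanged).
Row 6 as worked: p k k k p k k p k k k p
Stitch 4 in working order -> k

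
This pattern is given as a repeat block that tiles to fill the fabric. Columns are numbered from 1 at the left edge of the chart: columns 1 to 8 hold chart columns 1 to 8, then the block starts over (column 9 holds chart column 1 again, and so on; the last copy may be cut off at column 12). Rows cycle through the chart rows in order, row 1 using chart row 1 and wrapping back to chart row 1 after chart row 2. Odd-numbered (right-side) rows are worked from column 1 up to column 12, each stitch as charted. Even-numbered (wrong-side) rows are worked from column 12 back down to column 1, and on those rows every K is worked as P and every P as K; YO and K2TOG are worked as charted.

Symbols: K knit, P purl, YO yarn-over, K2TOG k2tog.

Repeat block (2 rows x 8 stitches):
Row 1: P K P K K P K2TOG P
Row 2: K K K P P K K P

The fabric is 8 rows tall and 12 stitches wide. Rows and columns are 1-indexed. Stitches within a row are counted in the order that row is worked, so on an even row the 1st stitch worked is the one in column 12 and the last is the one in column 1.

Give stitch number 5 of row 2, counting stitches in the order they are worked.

Row 2: (2-1) mod 2 = 1, so use chart row 2. Even row -> WS.
Chart row 2 tiled across columns 1-12: K K K P P K K P K K K P
WS row: flip the tiled sequence (start at column 12) and apply K<->P; YO and K2TOG stay.
Row 2 as worked: K P P P K P P K K P P P
The 5th stitch worked is K.

== STITCH ==
K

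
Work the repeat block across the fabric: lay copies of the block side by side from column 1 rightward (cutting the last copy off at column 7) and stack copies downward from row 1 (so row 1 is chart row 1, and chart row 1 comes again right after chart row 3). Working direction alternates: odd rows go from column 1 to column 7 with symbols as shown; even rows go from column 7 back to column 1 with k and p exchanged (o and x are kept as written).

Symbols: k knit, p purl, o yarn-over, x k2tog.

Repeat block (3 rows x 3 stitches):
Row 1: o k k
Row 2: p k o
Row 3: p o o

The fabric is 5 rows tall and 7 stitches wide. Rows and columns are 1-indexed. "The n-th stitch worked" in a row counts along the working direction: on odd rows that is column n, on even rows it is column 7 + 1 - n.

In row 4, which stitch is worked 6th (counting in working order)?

For row 4: chart row = ((4-1) mod 3) + 1 = 1; this is a WS (even) row.
Chart row 1 tiled across columns 1-7: o k k o k k o
WS: work from column 7 back to column 1 (reverse the tiled row), swapping k<->p (o and x unchanged).
Row 4 as worked: o p p o p p o
Stitch 6 in working order -> p

Result:
p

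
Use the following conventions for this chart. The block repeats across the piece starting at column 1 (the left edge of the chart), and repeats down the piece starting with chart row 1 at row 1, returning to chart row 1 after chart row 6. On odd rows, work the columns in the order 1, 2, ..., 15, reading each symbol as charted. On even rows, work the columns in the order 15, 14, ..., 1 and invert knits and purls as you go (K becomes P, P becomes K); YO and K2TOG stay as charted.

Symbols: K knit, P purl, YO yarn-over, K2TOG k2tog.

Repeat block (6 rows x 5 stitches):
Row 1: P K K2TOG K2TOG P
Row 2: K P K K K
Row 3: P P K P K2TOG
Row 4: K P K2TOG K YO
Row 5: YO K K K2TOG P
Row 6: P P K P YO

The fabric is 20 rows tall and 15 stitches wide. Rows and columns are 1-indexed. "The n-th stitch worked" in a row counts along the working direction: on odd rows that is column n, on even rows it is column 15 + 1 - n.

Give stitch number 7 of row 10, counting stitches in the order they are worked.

Row 10: (10-1) mod 6 = 3, so use chart row 4. Even row -> WS.
Chart row 4 tiled across columns 1-15: K P K2TOG K YO K P K2TOG K YO K P K2TOG K YO
Wrong side: read the tiled row from column 15 down to 1 and exchange K with P (leave YO, K2TOG).
Row 10 as worked: YO P K2TOG K P YO P K2TOG K P YO P K2TOG K P
Stitch 7 in working order -> P

Result:
P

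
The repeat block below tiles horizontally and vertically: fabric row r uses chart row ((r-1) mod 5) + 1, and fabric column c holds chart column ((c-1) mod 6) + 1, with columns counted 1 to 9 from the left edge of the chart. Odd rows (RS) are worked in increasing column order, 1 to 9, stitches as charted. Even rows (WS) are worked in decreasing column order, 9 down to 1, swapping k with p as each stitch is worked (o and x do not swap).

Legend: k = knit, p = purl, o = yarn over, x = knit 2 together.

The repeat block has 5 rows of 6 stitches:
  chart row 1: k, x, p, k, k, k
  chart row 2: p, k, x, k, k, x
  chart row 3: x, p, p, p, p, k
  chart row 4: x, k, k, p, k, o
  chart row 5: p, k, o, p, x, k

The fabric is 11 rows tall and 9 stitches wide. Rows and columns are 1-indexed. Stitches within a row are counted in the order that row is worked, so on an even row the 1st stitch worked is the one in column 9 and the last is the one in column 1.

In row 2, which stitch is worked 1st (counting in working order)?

For row 2: chart row = ((2-1) mod 5) + 1 = 2; this is a WS (even) row.
Chart row 2 tiled across columns 1-9: p k x k k x p k x
WS: work from column 9 back to column 1 (reverse the tiled row), swapping k<->p (o and x unchanged).
Row 2 as worked: x p k x p p x p k
Counting 1 along the worked row gives x.

Stitch:
x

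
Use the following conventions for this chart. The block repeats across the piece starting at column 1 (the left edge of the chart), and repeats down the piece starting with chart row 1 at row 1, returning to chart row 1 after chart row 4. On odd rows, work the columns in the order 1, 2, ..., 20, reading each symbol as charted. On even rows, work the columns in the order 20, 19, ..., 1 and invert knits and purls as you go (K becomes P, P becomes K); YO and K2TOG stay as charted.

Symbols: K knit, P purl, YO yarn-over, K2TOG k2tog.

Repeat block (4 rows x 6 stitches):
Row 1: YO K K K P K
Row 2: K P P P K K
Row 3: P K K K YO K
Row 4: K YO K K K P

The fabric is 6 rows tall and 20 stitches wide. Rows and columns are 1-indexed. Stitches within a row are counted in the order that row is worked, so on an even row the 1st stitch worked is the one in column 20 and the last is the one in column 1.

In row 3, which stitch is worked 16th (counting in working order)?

For row 3: chart row = ((3-1) mod 4) + 1 = 3; this is a RS (odd) row.
Chart row 3 tiled across columns 1-20: P K K K YO K P K K K YO K P K K K YO K P K
RS: work column 1 to column 20, symbols as charted — the tiled row is the row as worked.
The 16th stitch worked is K.

Result:
K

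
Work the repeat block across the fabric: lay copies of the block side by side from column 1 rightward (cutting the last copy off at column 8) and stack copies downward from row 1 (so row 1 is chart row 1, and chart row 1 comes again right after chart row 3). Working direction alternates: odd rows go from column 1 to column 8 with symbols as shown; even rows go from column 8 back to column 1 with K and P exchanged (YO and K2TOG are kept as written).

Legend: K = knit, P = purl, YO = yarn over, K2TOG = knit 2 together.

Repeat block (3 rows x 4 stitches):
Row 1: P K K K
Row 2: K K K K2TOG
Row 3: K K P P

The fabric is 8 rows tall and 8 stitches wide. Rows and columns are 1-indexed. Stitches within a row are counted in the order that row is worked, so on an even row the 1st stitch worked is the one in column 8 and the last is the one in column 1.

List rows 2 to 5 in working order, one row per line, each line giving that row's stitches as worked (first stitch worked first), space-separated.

== ROWS AS WORKED ==
K2TOG P P P K2TOG P P P
K K P P K K P P
P P P K P P P K
K K K K2TOG K K K K2TOG

Derivation:
Row 2: chart row 2, WS - tiled (columns 1-8): K K K K2TOG K K K K2TOG; work from column 8 back to 1 with K<->P swapped.
Row 3: chart row 3, RS - tile across columns 1-8 and work as-is.
Row 4: chart row 1, WS - tiled (columns 1-8): P K K K P K K K; work from column 8 back to 1 with K<->P swapped.
Row 5: chart row 2, RS - tile across columns 1-8 and work as-is.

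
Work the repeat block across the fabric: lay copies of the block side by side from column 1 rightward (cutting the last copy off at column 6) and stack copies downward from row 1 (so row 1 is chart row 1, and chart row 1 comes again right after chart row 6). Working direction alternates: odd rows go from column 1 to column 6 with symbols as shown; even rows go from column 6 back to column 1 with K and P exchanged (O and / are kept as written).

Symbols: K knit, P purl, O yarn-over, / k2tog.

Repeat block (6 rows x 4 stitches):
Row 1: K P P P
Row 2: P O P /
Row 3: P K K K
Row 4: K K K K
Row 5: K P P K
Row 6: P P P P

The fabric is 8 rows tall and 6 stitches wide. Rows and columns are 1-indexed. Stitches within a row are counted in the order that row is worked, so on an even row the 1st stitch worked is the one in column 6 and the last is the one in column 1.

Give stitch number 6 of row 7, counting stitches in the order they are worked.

Row 7 uses chart row ((7-1) mod 6)+1 = 1. Row 7 is odd, so RS.
Chart row 1 tiled across columns 1-6: K P P P K P
RS: work column 1 to column 6, symbols as charted — the tiled row is the row as worked.
The 6th stitch worked is P.

== STITCH ==
P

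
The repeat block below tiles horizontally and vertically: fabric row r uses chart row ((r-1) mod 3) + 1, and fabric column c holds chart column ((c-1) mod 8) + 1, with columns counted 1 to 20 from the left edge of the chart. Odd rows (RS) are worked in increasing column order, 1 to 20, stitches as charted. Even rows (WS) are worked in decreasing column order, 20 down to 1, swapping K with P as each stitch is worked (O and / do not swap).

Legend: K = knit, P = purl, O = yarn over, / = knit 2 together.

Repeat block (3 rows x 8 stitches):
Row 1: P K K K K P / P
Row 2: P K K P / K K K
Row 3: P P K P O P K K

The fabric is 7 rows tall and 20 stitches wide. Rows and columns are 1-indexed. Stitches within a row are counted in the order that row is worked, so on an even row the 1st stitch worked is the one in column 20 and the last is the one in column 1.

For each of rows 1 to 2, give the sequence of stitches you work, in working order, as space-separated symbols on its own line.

== ROWS AS WORKED ==
P K K K K P / P P K K K K P / P P K K K
K P P K P P P / K P P K P P P / K P P K

Derivation:
Row 1: chart row 1, RS - tile across columns 1-20 and work as-is.
Row 2: chart row 2, WS - tiled (columns 1-20): P K K P / K K K P K K P / K K K P K K P; work from column 20 back to 1 with K<->P swapped.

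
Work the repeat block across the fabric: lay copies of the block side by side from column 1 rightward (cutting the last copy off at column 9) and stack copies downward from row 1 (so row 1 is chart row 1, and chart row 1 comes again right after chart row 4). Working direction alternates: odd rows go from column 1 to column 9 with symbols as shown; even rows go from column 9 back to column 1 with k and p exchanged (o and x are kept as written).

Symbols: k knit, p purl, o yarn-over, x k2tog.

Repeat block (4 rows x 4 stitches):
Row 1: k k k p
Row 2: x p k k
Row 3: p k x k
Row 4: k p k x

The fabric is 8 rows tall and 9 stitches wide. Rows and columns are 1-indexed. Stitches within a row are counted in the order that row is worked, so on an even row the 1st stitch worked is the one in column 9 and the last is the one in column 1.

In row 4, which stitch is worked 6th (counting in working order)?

Result:
x

Derivation:
Row 4 uses chart row ((4-1) mod 4)+1 = 4. Row 4 is even, so WS.
Chart row 4 tiled across columns 1-9: k p k x k p k x k
Wrong side: read the tiled row from column 9 down to 1 and exchange k with p (leave o, x).
Row 4 as worked: p x p k p x p k p
The 6th stitch worked is x.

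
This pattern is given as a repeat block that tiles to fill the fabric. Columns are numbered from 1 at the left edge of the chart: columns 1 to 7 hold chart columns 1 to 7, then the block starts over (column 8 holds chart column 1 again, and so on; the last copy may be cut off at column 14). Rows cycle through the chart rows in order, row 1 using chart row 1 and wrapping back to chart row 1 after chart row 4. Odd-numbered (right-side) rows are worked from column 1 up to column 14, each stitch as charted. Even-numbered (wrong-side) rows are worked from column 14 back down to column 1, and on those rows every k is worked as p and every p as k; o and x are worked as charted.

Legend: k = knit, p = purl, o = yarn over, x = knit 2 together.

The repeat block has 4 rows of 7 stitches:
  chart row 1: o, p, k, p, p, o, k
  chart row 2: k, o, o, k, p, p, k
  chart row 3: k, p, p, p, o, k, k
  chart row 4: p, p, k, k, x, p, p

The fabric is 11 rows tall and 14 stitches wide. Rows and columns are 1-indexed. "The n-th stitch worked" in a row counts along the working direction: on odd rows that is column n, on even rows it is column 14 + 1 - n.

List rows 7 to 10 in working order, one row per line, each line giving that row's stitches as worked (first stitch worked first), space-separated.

Result:
k p p p o k k k p p p o k k
k k x p p k k k k x p p k k
o p k p p o k o p k p p o k
p k k p o o p p k k p o o p

Derivation:
Row 7: chart row 3, RS - tile across columns 1-14 and work as-is.
Row 8: chart row 4, WS - tiled (columns 1-14): p p k k x p p p p k k x p p; work from column 14 back to 1 with k<->p swapped.
Row 9: chart row 1, RS - tile across columns 1-14 and work as-is.
Row 10: chart row 2, WS - tiled (columns 1-14): k o o k p p k k o o k p p k; work from column 14 back to 1 with k<->p swapped.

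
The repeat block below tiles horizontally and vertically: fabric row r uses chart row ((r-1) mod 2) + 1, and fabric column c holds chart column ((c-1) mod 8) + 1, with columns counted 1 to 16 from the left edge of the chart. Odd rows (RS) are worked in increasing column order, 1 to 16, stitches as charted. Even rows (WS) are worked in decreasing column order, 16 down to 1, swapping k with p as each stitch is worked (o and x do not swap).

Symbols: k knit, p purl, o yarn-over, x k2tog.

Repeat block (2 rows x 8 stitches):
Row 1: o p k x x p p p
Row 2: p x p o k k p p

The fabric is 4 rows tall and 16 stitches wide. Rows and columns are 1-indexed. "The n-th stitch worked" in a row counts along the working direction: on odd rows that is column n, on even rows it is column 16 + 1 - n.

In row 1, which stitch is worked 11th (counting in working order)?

Row 1: (1-1) mod 2 = 0, so use chart row 1. Odd row -> RS.
Chart row 1 tiled across columns 1-16: o p k x x p p p o p k x x p p p
Right side: take the tiled row as-is (worked left to right from column 1).
The 11th stitch worked is k.

Stitch:
k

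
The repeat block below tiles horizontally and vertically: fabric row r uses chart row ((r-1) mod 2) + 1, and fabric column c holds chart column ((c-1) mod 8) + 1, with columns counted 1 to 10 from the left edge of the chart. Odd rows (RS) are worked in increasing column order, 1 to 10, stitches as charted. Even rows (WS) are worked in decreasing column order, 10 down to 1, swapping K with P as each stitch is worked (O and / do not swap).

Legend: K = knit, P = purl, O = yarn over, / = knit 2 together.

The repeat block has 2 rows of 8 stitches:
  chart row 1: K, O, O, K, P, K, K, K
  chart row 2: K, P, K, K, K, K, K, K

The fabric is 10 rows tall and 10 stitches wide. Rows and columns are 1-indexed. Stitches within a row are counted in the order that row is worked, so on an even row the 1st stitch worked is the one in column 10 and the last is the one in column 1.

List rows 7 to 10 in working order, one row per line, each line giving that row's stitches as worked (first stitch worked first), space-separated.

Result:
K O O K P K K K K O
K P P P P P P P K P
K O O K P K K K K O
K P P P P P P P K P

Derivation:
Row 7: chart row 1, RS - tile across columns 1-10 and work as-is.
Row 8: chart row 2, WS - tiled (columns 1-10): K P K K K K K K K P; work from column 10 back to 1 with K<->P swapped.
Row 9: chart row 1, RS - tile across columns 1-10 and work as-is.
Row 10: chart row 2, WS - tiled (columns 1-10): K P K K K K K K K P; work from column 10 back to 1 with K<->P swapped.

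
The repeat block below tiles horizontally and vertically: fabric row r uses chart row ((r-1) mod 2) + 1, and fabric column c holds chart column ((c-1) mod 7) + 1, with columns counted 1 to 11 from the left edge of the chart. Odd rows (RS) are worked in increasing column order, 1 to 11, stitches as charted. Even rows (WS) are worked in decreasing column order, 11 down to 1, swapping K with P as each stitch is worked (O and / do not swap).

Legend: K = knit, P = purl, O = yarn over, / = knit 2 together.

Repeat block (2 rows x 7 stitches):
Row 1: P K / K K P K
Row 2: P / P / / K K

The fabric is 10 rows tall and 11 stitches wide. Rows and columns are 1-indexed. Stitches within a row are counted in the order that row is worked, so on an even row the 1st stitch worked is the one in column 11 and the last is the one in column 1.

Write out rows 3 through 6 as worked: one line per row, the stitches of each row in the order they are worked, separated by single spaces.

Row 3: chart row 1, RS - tile across columns 1-11 and work as-is.
Row 4: chart row 2, WS - tiled (columns 1-11): P / P / / K K P / P /; work from column 11 back to 1 with K<->P swapped.
Row 5: chart row 1, RS - tile across columns 1-11 and work as-is.
Row 6: chart row 2, WS - tiled (columns 1-11): P / P / / K K P / P /; work from column 11 back to 1 with K<->P swapped.

== ROWS AS WORKED ==
P K / K K P K P K / K
/ K / K P P / / K / K
P K / K K P K P K / K
/ K / K P P / / K / K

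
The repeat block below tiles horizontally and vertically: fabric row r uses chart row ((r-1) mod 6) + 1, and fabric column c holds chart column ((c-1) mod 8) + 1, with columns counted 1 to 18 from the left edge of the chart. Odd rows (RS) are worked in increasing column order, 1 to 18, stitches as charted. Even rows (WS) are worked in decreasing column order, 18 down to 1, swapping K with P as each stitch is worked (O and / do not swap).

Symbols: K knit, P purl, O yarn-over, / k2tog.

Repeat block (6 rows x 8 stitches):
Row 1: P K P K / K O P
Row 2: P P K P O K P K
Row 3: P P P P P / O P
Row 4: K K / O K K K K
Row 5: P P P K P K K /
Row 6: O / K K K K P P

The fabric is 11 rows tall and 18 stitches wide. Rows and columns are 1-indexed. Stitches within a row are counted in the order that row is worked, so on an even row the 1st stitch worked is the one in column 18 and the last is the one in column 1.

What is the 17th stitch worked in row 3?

Row 3: (3-1) mod 6 = 2, so use chart row 3. Odd row -> RS.
Chart row 3 tiled across columns 1-18: P P P P P / O P P P P P P / O P P P
RS: work column 1 to column 18, symbols as charted — the tiled row is the row as worked.
Stitch 17 in working order -> P

Result:
P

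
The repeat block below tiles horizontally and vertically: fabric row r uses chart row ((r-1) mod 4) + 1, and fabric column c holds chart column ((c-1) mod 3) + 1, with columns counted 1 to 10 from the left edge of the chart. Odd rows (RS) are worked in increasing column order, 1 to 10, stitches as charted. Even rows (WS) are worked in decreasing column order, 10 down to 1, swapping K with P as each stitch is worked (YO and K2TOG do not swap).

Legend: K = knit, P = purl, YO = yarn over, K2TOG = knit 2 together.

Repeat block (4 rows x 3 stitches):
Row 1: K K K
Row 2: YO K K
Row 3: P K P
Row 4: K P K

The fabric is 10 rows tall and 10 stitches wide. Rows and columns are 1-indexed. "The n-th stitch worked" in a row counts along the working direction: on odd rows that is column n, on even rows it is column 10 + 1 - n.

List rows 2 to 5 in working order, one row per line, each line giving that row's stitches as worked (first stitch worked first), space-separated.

Row 2: chart row 2, WS - tiled (columns 1-10): YO K K YO K K YO K K YO; work from column 10 back to 1 with K<->P swapped.
Row 3: chart row 3, RS - tile across columns 1-10 and work as-is.
Row 4: chart row 4, WS - tiled (columns 1-10): K P K K P K K P K K; work from column 10 back to 1 with K<->P swapped.
Row 5: chart row 1, RS - tile across columns 1-10 and work as-is.

Result:
YO P P YO P P YO P P YO
P K P P K P P K P P
P P K P P K P P K P
K K K K K K K K K K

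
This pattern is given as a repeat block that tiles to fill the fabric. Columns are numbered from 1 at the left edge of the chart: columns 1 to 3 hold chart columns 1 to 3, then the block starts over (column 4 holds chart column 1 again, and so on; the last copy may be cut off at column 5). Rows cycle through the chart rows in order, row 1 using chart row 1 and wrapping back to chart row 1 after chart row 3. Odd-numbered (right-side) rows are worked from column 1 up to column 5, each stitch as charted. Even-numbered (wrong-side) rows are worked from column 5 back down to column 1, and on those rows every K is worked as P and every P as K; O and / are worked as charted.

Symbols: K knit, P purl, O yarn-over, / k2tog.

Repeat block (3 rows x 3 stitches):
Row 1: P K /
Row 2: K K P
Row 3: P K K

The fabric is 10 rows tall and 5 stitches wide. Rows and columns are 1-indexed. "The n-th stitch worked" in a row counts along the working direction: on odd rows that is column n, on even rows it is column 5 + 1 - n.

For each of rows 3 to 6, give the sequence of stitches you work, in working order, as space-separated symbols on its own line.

Row 3: chart row 3, RS - tile across columns 1-5 and work as-is.
Row 4: chart row 1, WS - tiled (columns 1-5): P K / P K; work from column 5 back to 1 with K<->P swapped.
Row 5: chart row 2, RS - tile across columns 1-5 and work as-is.
Row 6: chart row 3, WS - tiled (columns 1-5): P K K P K; work from column 5 back to 1 with K<->P swapped.

Result:
P K K P K
P K / P K
K K P K K
P K P P K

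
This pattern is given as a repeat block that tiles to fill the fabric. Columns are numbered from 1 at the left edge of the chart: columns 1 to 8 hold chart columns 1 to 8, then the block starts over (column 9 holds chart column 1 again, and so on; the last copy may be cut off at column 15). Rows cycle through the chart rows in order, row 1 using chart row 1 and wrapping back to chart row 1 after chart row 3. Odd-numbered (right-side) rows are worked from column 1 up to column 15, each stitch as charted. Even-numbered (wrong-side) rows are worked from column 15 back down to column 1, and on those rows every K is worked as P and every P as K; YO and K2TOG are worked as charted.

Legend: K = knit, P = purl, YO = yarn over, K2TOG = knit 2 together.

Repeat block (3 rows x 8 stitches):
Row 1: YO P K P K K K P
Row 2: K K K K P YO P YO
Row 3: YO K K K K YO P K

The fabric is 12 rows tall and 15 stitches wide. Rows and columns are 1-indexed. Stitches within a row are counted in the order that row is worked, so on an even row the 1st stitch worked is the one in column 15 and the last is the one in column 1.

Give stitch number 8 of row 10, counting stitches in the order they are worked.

Row 10: (10-1) mod 3 = 0, so use chart row 1. Even row -> WS.
Chart row 1 tiled across columns 1-15: YO P K P K K K P YO P K P K K K
Wrong side: read the tiled row from column 15 down to 1 and exchange K with P (leave YO, K2TOG).
Row 10 as worked: P P P K P K YO K P P P K P K YO
Counting 8 along the worked row gives K.

Result:
K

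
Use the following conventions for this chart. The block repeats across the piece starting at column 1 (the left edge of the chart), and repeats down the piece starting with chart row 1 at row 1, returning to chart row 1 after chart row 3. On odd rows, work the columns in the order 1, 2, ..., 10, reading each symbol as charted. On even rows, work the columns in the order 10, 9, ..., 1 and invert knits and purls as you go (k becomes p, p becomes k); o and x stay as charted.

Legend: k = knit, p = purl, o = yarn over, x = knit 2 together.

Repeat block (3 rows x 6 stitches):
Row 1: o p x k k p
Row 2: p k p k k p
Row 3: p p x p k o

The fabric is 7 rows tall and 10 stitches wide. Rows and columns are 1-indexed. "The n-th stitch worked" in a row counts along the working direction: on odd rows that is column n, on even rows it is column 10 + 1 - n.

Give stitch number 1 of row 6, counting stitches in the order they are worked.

Row 6: (6-1) mod 3 = 2, so use chart row 3. Even row -> WS.
Chart row 3 tiled across columns 1-10: p p x p k o p p x p
WS: work from column 10 back to column 1 (reverse the tiled row), swapping k<->p (o and x unchanged).
Row 6 as worked: k x k k o p k x k k
The 1st stitch worked is k.

== STITCH ==
k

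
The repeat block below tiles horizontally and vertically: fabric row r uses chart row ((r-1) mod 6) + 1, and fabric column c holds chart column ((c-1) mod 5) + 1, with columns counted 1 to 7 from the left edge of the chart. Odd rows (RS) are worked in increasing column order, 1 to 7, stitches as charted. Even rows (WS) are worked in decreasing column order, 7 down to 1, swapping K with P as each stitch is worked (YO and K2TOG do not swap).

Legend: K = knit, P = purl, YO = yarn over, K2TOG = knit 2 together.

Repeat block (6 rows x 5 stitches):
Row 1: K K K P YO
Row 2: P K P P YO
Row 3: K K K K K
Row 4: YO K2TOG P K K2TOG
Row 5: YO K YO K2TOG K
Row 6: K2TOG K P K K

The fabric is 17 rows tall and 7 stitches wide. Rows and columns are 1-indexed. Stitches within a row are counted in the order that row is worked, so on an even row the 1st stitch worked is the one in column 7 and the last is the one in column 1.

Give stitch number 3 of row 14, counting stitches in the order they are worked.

Result:
YO

Derivation:
Row 14: (14-1) mod 6 = 1, so use chart row 2. Even row -> WS.
Chart row 2 tiled across columns 1-7: P K P P YO P K
WS: work from column 7 back to column 1 (reverse the tiled row), swapping K<->P (YO and K2TOG unchanged).
Row 14 as worked: P K YO K K P K
Stitch 3 in working order -> YO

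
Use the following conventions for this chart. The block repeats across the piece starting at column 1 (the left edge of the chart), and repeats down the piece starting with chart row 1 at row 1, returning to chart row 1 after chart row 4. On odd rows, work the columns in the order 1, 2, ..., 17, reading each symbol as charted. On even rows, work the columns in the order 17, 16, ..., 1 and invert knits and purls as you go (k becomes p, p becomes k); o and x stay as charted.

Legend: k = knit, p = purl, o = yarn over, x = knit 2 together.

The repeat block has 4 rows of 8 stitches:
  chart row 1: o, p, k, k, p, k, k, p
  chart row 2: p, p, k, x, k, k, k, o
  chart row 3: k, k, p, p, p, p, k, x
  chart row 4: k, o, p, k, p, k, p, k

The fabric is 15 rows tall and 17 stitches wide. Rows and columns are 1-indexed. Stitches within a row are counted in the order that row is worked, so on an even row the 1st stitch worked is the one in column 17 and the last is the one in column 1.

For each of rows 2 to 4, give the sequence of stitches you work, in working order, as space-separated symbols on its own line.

Row 2: chart row 2, WS - tiled (columns 1-17): p p k x k k k o p p k x k k k o p; work from column 17 back to 1 with k<->p swapped.
Row 3: chart row 3, RS - tile across columns 1-17 and work as-is.
Row 4: chart row 4, WS - tiled (columns 1-17): k o p k p k p k k o p k p k p k k; work from column 17 back to 1 with k<->p swapped.

Rows as worked:
k o p p p x p k k o p p p x p k k
k k p p p p k x k k p p p p k x k
p p k p k p k o p p k p k p k o p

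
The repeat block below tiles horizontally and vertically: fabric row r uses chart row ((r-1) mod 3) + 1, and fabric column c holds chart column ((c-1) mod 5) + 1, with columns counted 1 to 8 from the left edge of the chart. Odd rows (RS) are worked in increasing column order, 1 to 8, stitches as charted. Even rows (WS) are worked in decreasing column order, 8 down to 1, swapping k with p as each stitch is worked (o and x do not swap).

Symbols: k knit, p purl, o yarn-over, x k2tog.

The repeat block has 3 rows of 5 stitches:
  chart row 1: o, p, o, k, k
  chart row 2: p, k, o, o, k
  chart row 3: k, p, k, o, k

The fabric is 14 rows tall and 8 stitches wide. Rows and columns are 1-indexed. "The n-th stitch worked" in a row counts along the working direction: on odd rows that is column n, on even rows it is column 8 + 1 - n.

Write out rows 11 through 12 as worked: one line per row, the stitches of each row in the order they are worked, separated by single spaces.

Row 11: chart row 2, RS - tile across columns 1-8 and work as-is.
Row 12: chart row 3, WS - tiled (columns 1-8): k p k o k k p k; work from column 8 back to 1 with k<->p swapped.

Result:
p k o o k p k o
p k p p o p k p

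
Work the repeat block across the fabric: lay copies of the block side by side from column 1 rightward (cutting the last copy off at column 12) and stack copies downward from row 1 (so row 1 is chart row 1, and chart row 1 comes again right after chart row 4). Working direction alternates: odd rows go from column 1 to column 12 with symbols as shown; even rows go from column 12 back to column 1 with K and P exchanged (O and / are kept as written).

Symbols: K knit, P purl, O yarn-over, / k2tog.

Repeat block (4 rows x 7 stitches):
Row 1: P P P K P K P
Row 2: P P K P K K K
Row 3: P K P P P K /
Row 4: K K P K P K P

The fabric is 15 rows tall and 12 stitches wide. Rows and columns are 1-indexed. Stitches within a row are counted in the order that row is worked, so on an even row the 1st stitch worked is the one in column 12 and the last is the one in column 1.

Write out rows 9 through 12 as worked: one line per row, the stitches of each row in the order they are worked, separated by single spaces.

Rows as worked:
P P P K P K P P P P K P
P K P K K P P P K P K K
P K P P P K / P K P P P
K P K P P K P K P K P P

Derivation:
Row 9: chart row 1, RS - tile across columns 1-12 and work as-is.
Row 10: chart row 2, WS - tiled (columns 1-12): P P K P K K K P P K P K; work from column 12 back to 1 with K<->P swapped.
Row 11: chart row 3, RS - tile across columns 1-12 and work as-is.
Row 12: chart row 4, WS - tiled (columns 1-12): K K P K P K P K K P K P; work from column 12 back to 1 with K<->P swapped.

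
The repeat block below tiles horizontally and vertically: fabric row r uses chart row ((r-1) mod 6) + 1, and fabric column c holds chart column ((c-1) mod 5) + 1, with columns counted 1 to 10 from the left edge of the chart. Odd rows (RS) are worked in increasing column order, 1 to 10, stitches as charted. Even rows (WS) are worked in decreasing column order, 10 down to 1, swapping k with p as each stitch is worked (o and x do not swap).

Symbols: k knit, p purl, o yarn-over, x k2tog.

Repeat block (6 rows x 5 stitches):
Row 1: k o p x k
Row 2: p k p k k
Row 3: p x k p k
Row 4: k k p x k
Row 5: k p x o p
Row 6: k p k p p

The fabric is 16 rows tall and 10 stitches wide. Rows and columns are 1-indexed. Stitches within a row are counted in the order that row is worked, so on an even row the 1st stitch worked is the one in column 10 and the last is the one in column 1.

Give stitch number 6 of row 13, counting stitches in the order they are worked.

Stitch:
k

Derivation:
For row 13: chart row = ((13-1) mod 6) + 1 = 1; this is a RS (odd) row.
Chart row 1 tiled across columns 1-10: k o p x k k o p x k
Right side: take the tiled row as-is (worked left to right from column 1).
The 6th stitch worked is k.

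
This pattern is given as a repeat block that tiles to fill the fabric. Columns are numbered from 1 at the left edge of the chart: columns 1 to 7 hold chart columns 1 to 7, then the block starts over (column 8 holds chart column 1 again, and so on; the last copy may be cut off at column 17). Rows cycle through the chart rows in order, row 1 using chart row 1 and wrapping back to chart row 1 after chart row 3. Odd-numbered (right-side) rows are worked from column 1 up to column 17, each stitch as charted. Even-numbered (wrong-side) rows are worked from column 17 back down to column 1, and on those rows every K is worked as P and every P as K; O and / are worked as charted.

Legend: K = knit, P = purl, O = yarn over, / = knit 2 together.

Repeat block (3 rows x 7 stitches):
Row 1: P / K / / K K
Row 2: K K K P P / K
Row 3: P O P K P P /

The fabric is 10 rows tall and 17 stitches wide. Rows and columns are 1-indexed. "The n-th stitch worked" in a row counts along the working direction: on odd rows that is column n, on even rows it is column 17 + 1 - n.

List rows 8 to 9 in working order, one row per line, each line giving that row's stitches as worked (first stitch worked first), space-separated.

Row 8: chart row 2, WS - tiled (columns 1-17): K K K P P / K K K K P P / K K K K; work from column 17 back to 1 with K<->P swapped.
Row 9: chart row 3, RS - tile across columns 1-17 and work as-is.

== ROWS AS WORKED ==
P P P P / K K P P P P / K K P P P
P O P K P P / P O P K P P / P O P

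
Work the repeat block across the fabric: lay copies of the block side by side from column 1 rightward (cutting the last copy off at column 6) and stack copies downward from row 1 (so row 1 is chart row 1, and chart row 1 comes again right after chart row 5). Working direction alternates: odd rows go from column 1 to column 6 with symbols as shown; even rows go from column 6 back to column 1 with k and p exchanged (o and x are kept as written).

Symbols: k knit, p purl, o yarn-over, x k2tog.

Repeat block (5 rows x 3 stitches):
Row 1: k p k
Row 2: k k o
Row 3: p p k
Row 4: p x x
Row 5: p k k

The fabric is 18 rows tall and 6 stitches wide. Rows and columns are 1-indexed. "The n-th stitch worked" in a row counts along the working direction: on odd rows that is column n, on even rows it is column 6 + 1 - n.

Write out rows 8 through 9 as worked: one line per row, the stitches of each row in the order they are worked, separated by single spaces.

Result:
p k k p k k
p x x p x x

Derivation:
Row 8: chart row 3, WS - tiled (columns 1-6): p p k p p k; work from column 6 back to 1 with k<->p swapped.
Row 9: chart row 4, RS - tile across columns 1-6 and work as-is.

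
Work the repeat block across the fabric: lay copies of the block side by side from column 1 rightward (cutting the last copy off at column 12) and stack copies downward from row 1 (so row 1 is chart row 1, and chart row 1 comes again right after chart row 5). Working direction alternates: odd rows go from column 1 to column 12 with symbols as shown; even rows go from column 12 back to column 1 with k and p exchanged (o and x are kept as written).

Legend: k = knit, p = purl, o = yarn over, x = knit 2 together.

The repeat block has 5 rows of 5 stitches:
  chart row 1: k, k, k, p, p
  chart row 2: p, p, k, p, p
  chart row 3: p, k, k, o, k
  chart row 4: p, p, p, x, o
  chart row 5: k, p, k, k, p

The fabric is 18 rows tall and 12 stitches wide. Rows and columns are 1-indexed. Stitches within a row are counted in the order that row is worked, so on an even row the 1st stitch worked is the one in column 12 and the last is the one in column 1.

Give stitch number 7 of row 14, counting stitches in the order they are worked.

Stitch:
k

Derivation:
Row 14: (14-1) mod 5 = 3, so use chart row 4. Even row -> WS.
Chart row 4 tiled across columns 1-12: p p p x o p p p x o p p
WS: work from column 12 back to column 1 (reverse the tiled row), swapping k<->p (o and x unchanged).
Row 14 as worked: k k o x k k k o x k k k
Counting 7 along the worked row gives k.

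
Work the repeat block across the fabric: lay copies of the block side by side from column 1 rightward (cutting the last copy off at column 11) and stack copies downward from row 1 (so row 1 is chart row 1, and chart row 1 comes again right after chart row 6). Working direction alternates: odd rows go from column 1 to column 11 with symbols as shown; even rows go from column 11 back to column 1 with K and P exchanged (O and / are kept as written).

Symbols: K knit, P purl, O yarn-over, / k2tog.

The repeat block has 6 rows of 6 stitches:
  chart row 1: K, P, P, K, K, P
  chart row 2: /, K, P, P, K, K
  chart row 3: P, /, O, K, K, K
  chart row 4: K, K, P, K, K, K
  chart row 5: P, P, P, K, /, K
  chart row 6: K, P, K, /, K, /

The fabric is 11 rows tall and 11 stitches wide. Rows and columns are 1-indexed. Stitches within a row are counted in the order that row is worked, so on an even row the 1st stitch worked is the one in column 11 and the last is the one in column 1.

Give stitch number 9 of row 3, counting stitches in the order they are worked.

For row 3: chart row = ((3-1) mod 6) + 1 = 3; this is a RS (odd) row.
Chart row 3 tiled across columns 1-11: P / O K K K P / O K K
RS row: no reversal, no swap; stitch n worked = column n.
Stitch 9 in working order -> O

Result:
O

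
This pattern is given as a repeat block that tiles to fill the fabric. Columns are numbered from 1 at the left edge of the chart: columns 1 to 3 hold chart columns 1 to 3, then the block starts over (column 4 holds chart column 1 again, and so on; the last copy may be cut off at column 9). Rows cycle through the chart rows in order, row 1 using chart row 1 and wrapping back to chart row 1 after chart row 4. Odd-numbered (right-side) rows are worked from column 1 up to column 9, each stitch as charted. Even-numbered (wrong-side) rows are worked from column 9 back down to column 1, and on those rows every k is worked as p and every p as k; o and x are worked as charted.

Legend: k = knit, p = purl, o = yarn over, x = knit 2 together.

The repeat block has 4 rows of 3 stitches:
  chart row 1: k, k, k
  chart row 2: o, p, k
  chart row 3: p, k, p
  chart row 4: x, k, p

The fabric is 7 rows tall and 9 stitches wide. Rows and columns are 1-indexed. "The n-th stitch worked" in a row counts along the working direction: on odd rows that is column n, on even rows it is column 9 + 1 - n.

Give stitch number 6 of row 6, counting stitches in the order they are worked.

For row 6: chart row = ((6-1) mod 4) + 1 = 2; this is a WS (even) row.
Chart row 2 tiled across columns 1-9: o p k o p k o p k
WS row: flip the tiled sequence (start at column 9) and apply k<->p; o and x stay.
Row 6 as worked: p k o p k o p k o
The 6th stitch worked is o.

Stitch:
o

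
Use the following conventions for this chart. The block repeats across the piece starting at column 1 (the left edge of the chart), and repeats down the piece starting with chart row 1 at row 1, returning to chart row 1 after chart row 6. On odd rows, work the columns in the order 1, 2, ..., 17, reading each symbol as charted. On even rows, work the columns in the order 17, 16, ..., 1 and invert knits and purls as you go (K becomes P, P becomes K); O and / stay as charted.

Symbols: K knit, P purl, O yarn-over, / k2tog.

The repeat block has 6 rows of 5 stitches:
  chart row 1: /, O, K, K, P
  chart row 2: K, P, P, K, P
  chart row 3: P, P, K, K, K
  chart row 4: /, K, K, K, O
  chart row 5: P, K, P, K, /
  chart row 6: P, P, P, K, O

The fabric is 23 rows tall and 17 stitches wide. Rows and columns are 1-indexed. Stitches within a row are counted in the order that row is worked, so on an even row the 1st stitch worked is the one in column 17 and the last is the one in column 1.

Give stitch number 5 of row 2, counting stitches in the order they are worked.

Row 2: (2-1) mod 6 = 1, so use chart row 2. Even row -> WS.
Chart row 2 tiled across columns 1-17: K P P K P K P P K P K P P K P K P
WS: work from column 17 back to column 1 (reverse the tiled row), swapping K<->P (O and / unchanged).
Row 2 as worked: K P K P K K P K P K K P K P K K P
Stitch 5 in working order -> K

== STITCH ==
K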